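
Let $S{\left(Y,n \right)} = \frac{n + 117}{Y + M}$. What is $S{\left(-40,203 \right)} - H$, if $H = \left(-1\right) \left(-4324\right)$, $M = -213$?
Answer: $- \frac{1094292}{253} \approx -4325.3$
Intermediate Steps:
$S{\left(Y,n \right)} = \frac{117 + n}{-213 + Y}$ ($S{\left(Y,n \right)} = \frac{n + 117}{Y - 213} = \frac{117 + n}{-213 + Y}$)
$H = 4324$
$S{\left(-40,203 \right)} - H = \frac{117 + 203}{-213 - 40} - 4324 = \frac{1}{-253} \cdot 320 - 4324 = \left(- \frac{1}{253}\right) 320 - 4324 = - \frac{320}{253} - 4324 = - \frac{1094292}{253}$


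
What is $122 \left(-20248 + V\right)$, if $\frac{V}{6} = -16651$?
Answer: $-14658788$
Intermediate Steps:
$V = -99906$ ($V = 6 \left(-16651\right) = -99906$)
$122 \left(-20248 + V\right) = 122 \left(-20248 - 99906\right) = 122 \left(-120154\right) = -14658788$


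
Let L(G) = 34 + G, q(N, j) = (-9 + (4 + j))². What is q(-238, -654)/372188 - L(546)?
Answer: -215434759/372188 ≈ -578.83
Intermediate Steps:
q(N, j) = (-5 + j)²
q(-238, -654)/372188 - L(546) = (-5 - 654)²/372188 - (34 + 546) = (-659)²*(1/372188) - 1*580 = 434281*(1/372188) - 580 = 434281/372188 - 580 = -215434759/372188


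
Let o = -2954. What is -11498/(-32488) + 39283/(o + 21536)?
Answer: 2285095/925908 ≈ 2.4679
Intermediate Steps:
-11498/(-32488) + 39283/(o + 21536) = -11498/(-32488) + 39283/(-2954 + 21536) = -11498*(-1/32488) + 39283/18582 = 5749/16244 + 39283*(1/18582) = 5749/16244 + 241/114 = 2285095/925908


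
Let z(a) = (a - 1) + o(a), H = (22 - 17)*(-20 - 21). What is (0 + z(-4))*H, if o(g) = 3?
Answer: 410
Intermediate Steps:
H = -205 (H = 5*(-41) = -205)
z(a) = 2 + a (z(a) = (a - 1) + 3 = (-1 + a) + 3 = 2 + a)
(0 + z(-4))*H = (0 + (2 - 4))*(-205) = (0 - 2)*(-205) = -2*(-205) = 410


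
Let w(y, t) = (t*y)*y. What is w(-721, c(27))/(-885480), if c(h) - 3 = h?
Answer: -519841/29516 ≈ -17.612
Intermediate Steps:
c(h) = 3 + h
w(y, t) = t*y**2
w(-721, c(27))/(-885480) = ((3 + 27)*(-721)**2)/(-885480) = (30*519841)*(-1/885480) = 15595230*(-1/885480) = -519841/29516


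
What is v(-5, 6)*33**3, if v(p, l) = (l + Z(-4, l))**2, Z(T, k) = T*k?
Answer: 11643588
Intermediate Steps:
v(p, l) = 9*l**2 (v(p, l) = (l - 4*l)**2 = (-3*l)**2 = 9*l**2)
v(-5, 6)*33**3 = (9*6**2)*33**3 = (9*36)*35937 = 324*35937 = 11643588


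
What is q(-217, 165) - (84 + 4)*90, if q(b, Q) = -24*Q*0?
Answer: -7920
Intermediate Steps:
q(b, Q) = 0 (q(b, Q) = -24*Q*0 = 0)
q(-217, 165) - (84 + 4)*90 = 0 - (84 + 4)*90 = 0 - 88*90 = 0 - 1*7920 = 0 - 7920 = -7920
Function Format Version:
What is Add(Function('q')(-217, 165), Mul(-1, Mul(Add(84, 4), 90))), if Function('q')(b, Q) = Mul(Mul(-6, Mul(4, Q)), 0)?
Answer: -7920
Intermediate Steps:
Function('q')(b, Q) = 0 (Function('q')(b, Q) = Mul(Mul(-24, Q), 0) = 0)
Add(Function('q')(-217, 165), Mul(-1, Mul(Add(84, 4), 90))) = Add(0, Mul(-1, Mul(Add(84, 4), 90))) = Add(0, Mul(-1, Mul(88, 90))) = Add(0, Mul(-1, 7920)) = Add(0, -7920) = -7920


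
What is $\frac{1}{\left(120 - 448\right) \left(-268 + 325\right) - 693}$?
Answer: $- \frac{1}{19389} \approx -5.1576 \cdot 10^{-5}$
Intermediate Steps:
$\frac{1}{\left(120 - 448\right) \left(-268 + 325\right) - 693} = \frac{1}{\left(-328\right) 57 - 693} = \frac{1}{-18696 - 693} = \frac{1}{-19389} = - \frac{1}{19389}$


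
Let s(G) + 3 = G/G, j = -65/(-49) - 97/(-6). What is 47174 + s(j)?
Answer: 47172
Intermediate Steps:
j = 5143/294 (j = -65*(-1/49) - 97*(-1/6) = 65/49 + 97/6 = 5143/294 ≈ 17.493)
s(G) = -2 (s(G) = -3 + G/G = -3 + 1 = -2)
47174 + s(j) = 47174 - 2 = 47172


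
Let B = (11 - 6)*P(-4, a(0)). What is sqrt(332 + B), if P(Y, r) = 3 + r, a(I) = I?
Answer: sqrt(347) ≈ 18.628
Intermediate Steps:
B = 15 (B = (11 - 6)*(3 + 0) = 5*3 = 15)
sqrt(332 + B) = sqrt(332 + 15) = sqrt(347)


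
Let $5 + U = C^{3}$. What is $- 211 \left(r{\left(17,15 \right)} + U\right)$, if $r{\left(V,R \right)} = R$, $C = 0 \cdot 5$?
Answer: $-2110$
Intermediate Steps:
$C = 0$
$U = -5$ ($U = -5 + 0^{3} = -5 + 0 = -5$)
$- 211 \left(r{\left(17,15 \right)} + U\right) = - 211 \left(15 - 5\right) = \left(-211\right) 10 = -2110$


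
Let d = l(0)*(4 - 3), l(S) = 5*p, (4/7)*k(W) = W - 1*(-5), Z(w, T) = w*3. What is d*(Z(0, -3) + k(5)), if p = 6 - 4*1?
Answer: 175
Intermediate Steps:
Z(w, T) = 3*w
p = 2 (p = 6 - 4 = 2)
k(W) = 35/4 + 7*W/4 (k(W) = 7*(W - 1*(-5))/4 = 7*(W + 5)/4 = 7*(5 + W)/4 = 35/4 + 7*W/4)
l(S) = 10 (l(S) = 5*2 = 10)
d = 10 (d = 10*(4 - 3) = 10*1 = 10)
d*(Z(0, -3) + k(5)) = 10*(3*0 + (35/4 + (7/4)*5)) = 10*(0 + (35/4 + 35/4)) = 10*(0 + 35/2) = 10*(35/2) = 175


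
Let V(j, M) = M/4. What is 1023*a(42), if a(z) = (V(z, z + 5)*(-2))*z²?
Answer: -42407442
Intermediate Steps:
V(j, M) = M/4 (V(j, M) = M*(¼) = M/4)
a(z) = z²*(-5/2 - z/2) (a(z) = (((z + 5)/4)*(-2))*z² = (((5 + z)/4)*(-2))*z² = ((5/4 + z/4)*(-2))*z² = (-5/2 - z/2)*z² = z²*(-5/2 - z/2))
1023*a(42) = 1023*((½)*42²*(-5 - 1*42)) = 1023*((½)*1764*(-5 - 42)) = 1023*((½)*1764*(-47)) = 1023*(-41454) = -42407442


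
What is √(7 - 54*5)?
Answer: I*√263 ≈ 16.217*I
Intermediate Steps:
√(7 - 54*5) = √(7 - 270) = √(-263) = I*√263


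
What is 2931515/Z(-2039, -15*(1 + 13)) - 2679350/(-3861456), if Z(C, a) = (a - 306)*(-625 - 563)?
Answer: 270049566055/49314654576 ≈ 5.4761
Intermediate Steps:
Z(C, a) = 363528 - 1188*a (Z(C, a) = (-306 + a)*(-1188) = 363528 - 1188*a)
2931515/Z(-2039, -15*(1 + 13)) - 2679350/(-3861456) = 2931515/(363528 - (-17820)*(1 + 13)) - 2679350/(-3861456) = 2931515/(363528 - (-17820)*14) - 2679350*(-1/3861456) = 2931515/(363528 - 1188*(-210)) + 1339675/1930728 = 2931515/(363528 + 249480) + 1339675/1930728 = 2931515/613008 + 1339675/1930728 = 270049566055/49314654576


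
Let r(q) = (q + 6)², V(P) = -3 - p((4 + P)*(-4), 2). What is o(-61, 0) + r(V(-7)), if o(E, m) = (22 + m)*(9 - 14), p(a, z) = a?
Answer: -29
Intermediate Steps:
o(E, m) = -110 - 5*m (o(E, m) = (22 + m)*(-5) = -110 - 5*m)
V(P) = 13 + 4*P (V(P) = -3 - (4 + P)*(-4) = -3 - (-16 - 4*P) = -3 + (16 + 4*P) = 13 + 4*P)
r(q) = (6 + q)²
o(-61, 0) + r(V(-7)) = (-110 - 5*0) + (6 + (13 + 4*(-7)))² = (-110 + 0) + (6 + (13 - 28))² = -110 + (6 - 15)² = -110 + (-9)² = -110 + 81 = -29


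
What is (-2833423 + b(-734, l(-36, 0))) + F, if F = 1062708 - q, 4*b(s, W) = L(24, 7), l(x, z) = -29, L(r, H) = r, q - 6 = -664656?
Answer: -1106059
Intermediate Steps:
q = -664650 (q = 6 - 664656 = -664650)
b(s, W) = 6 (b(s, W) = (1/4)*24 = 6)
F = 1727358 (F = 1062708 - 1*(-664650) = 1062708 + 664650 = 1727358)
(-2833423 + b(-734, l(-36, 0))) + F = (-2833423 + 6) + 1727358 = -2833417 + 1727358 = -1106059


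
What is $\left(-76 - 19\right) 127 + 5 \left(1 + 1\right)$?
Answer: $-12055$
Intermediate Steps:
$\left(-76 - 19\right) 127 + 5 \left(1 + 1\right) = \left(-95\right) 127 + 5 \cdot 2 = -12065 + 10 = -12055$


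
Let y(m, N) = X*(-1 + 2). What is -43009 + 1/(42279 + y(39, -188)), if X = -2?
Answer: -1818291492/42277 ≈ -43009.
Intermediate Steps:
y(m, N) = -2 (y(m, N) = -2*(-1 + 2) = -2*1 = -2)
-43009 + 1/(42279 + y(39, -188)) = -43009 + 1/(42279 - 2) = -43009 + 1/42277 = -1818291492/42277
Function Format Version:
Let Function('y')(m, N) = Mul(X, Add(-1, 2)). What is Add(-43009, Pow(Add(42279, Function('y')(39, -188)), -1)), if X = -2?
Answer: Rational(-1818291492, 42277) ≈ -43009.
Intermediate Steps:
Function('y')(m, N) = -2 (Function('y')(m, N) = Mul(-2, Add(-1, 2)) = Mul(-2, 1) = -2)
Add(-43009, Pow(Add(42279, Function('y')(39, -188)), -1)) = Add(-43009, Pow(Add(42279, -2), -1)) = Add(-43009, Pow(42277, -1)) = Add(-43009, Rational(1, 42277)) = Rational(-1818291492, 42277)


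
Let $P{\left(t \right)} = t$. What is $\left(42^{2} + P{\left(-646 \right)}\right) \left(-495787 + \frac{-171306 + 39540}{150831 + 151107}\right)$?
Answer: $- \frac{2145657959932}{3871} \approx -5.5429 \cdot 10^{8}$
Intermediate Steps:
$\left(42^{2} + P{\left(-646 \right)}\right) \left(-495787 + \frac{-171306 + 39540}{150831 + 151107}\right) = \left(42^{2} - 646\right) \left(-495787 + \frac{-171306 + 39540}{150831 + 151107}\right) = \left(1764 - 646\right) \left(-495787 - \frac{131766}{301938}\right) = 1118 \left(-495787 - \frac{21961}{50323}\right) = 1118 \left(- \frac{24949511162}{50323}\right) = - \frac{2145657959932}{3871}$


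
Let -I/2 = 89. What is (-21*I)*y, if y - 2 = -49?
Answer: -175686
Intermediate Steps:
I = -178 (I = -2*89 = -178)
y = -47 (y = 2 - 49 = -47)
(-21*I)*y = -21*(-178)*(-47) = 3738*(-47) = -175686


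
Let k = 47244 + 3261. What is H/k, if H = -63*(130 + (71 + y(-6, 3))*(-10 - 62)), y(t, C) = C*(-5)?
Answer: 11706/2405 ≈ 4.8674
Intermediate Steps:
k = 50505
y(t, C) = -5*C
H = 245826 (H = -63*(130 + (71 - 5*3)*(-10 - 62)) = -63*(130 + (71 - 15)*(-72)) = -63*(130 + 56*(-72)) = -63*(130 - 4032) = -63*(-3902) = 245826)
H/k = 245826/50505 = 245826*(1/50505) = 11706/2405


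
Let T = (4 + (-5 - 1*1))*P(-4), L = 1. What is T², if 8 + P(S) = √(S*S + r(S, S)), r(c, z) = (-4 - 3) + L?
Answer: 296 - 64*√10 ≈ 93.614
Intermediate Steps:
r(c, z) = -6 (r(c, z) = (-4 - 3) + 1 = -7 + 1 = -6)
P(S) = -8 + √(-6 + S²) (P(S) = -8 + √(S*S - 6) = -8 + √(S² - 6) = -8 + √(-6 + S²))
T = 16 - 2*√10 (T = (4 + (-5 - 1*1))*(-8 + √(-6 + (-4)²)) = (4 + (-5 - 1))*(-8 + √(-6 + 16)) = (4 - 6)*(-8 + √10) = -2*(-8 + √10) = 16 - 2*√10 ≈ 9.6754)
T² = (16 - 2*√10)²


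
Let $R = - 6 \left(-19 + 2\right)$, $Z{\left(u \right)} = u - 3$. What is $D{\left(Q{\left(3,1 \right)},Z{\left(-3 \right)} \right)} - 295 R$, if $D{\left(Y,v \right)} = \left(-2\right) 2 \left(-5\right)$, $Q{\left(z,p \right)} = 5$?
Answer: $-30070$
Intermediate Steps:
$Z{\left(u \right)} = -3 + u$ ($Z{\left(u \right)} = u - 3 = -3 + u$)
$R = 102$ ($R = \left(-6\right) \left(-17\right) = 102$)
$D{\left(Y,v \right)} = 20$ ($D{\left(Y,v \right)} = \left(-4\right) \left(-5\right) = 20$)
$D{\left(Q{\left(3,1 \right)},Z{\left(-3 \right)} \right)} - 295 R = 20 - 30090 = -30070$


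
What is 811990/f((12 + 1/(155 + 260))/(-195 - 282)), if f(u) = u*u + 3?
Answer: 15909393971239875/58791678218 ≈ 2.7061e+5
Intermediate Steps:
f(u) = 3 + u**2 (f(u) = u**2 + 3 = 3 + u**2)
811990/f((12 + 1/(155 + 260))/(-195 - 282)) = 811990/(3 + ((12 + 1/(155 + 260))/(-195 - 282))**2) = 811990/(3 + ((12 + 1/415)/(-477))**2) = 811990/(3 + ((12 + 1/415)*(-1/477))**2) = 811990/(3 + ((4981/415)*(-1/477))**2) = 811990/(3 + (-4981/197955)**2) = 811990/(3 + 24810361/39186182025) = 811990/(117583356436/39186182025) = 811990*(39186182025/117583356436) = 15909393971239875/58791678218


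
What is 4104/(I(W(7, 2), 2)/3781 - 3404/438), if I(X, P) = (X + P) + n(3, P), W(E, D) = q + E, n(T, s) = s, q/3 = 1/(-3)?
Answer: -424784007/804134 ≈ -528.25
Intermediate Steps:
q = -1 (q = 3/(-3) = 3*(-⅓) = -1)
W(E, D) = -1 + E
I(X, P) = X + 2*P (I(X, P) = (X + P) + P = (P + X) + P = X + 2*P)
4104/(I(W(7, 2), 2)/3781 - 3404/438) = 4104/(((-1 + 7) + 2*2)/3781 - 3404/438) = 4104/((6 + 4)*(1/3781) - 3404*1/438) = 4104/(10*(1/3781) - 1702/219) = 4104/(10/3781 - 1702/219) = 4104/(-6433072/828039) = 4104*(-828039/6433072) = -424784007/804134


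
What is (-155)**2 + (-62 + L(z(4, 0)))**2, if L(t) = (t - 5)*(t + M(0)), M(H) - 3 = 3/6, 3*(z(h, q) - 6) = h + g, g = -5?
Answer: 2199034/81 ≈ 27149.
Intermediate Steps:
z(h, q) = 13/3 + h/3 (z(h, q) = 6 + (h - 5)/3 = 6 + (-5 + h)/3 = 6 + (-5/3 + h/3) = 13/3 + h/3)
M(H) = 7/2 (M(H) = 3 + 3/6 = 3 + 3*(1/6) = 3 + 1/2 = 7/2)
L(t) = (-5 + t)*(7/2 + t) (L(t) = (t - 5)*(t + 7/2) = (-5 + t)*(7/2 + t))
(-155)**2 + (-62 + L(z(4, 0)))**2 = (-155)**2 + (-62 + (-35/2 + (13/3 + (1/3)*4)**2 - 3*(13/3 + (1/3)*4)/2))**2 = 24025 + (-62 + (-35/2 + (13/3 + 4/3)**2 - 3*(13/3 + 4/3)/2))**2 = 24025 + (-62 + (-35/2 + (17/3)**2 - 3/2*17/3))**2 = 24025 + (-62 + (-35/2 + 289/9 - 17/2))**2 = 24025 + (-62 + 55/9)**2 = 24025 + (-503/9)**2 = 24025 + 253009/81 = 2199034/81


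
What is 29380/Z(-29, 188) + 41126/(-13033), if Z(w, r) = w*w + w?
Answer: 87378807/2645699 ≈ 33.027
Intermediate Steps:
Z(w, r) = w + w² (Z(w, r) = w² + w = w + w²)
29380/Z(-29, 188) + 41126/(-13033) = 29380/((-29*(1 - 29))) + 41126/(-13033) = 29380/((-29*(-28))) + 41126*(-1/13033) = 29380/812 - 41126/13033 = 29380*(1/812) - 41126/13033 = 7345/203 - 41126/13033 = 87378807/2645699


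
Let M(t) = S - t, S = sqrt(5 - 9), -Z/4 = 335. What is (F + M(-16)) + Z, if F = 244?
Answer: -1080 + 2*I ≈ -1080.0 + 2.0*I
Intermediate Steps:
Z = -1340 (Z = -4*335 = -1340)
S = 2*I (S = sqrt(-4) = 2*I ≈ 2.0*I)
M(t) = -t + 2*I (M(t) = 2*I - t = -t + 2*I)
(F + M(-16)) + Z = (244 + (-1*(-16) + 2*I)) - 1340 = (244 + (16 + 2*I)) - 1340 = (260 + 2*I) - 1340 = -1080 + 2*I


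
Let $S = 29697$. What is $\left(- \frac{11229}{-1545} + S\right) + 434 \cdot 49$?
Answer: $\frac{26249688}{515} \approx 50970.0$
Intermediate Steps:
$\left(- \frac{11229}{-1545} + S\right) + 434 \cdot 49 = \left(- \frac{11229}{-1545} + 29697\right) + 434 \cdot 49 = \left(\left(-11229\right) \left(- \frac{1}{1545}\right) + 29697\right) + 21266 = \left(\frac{3743}{515} + 29697\right) + 21266 = \frac{15297698}{515} + 21266 = \frac{26249688}{515}$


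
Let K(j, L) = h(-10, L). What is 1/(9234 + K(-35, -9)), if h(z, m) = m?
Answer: 1/9225 ≈ 0.00010840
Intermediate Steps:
K(j, L) = L
1/(9234 + K(-35, -9)) = 1/(9234 - 9) = 1/9225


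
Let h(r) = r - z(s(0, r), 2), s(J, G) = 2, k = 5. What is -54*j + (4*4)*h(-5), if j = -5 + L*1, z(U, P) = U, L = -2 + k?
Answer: -4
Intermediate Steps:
L = 3 (L = -2 + 5 = 3)
h(r) = -2 + r (h(r) = r - 1*2 = r - 2 = -2 + r)
j = -2 (j = -5 + 3*1 = -5 + 3 = -2)
-54*j + (4*4)*h(-5) = -54*(-2) + (4*4)*(-2 - 5) = 108 + 16*(-7) = 108 - 112 = -4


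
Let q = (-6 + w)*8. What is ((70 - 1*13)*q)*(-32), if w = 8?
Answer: -29184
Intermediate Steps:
q = 16 (q = (-6 + 8)*8 = 2*8 = 16)
((70 - 1*13)*q)*(-32) = ((70 - 1*13)*16)*(-32) = ((70 - 13)*16)*(-32) = (57*16)*(-32) = 912*(-32) = -29184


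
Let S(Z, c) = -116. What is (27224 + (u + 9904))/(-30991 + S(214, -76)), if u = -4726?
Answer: -32402/31107 ≈ -1.0416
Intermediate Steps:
(27224 + (u + 9904))/(-30991 + S(214, -76)) = (27224 + (-4726 + 9904))/(-30991 - 116) = (27224 + 5178)/(-31107) = 32402*(-1/31107) = -32402/31107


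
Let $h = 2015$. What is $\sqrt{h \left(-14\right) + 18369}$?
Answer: $i \sqrt{9841} \approx 99.202 i$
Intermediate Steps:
$\sqrt{h \left(-14\right) + 18369} = \sqrt{2015 \left(-14\right) + 18369} = \sqrt{-28210 + 18369} = \sqrt{-9841} = i \sqrt{9841}$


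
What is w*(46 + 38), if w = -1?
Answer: -84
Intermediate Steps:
w*(46 + 38) = -(46 + 38) = -1*84 = -84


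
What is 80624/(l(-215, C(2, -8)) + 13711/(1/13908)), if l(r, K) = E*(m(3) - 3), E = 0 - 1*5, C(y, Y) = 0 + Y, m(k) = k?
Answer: 20156/47673147 ≈ 0.00042280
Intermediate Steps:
C(y, Y) = Y
E = -5 (E = 0 - 5 = -5)
l(r, K) = 0 (l(r, K) = -5*(3 - 3) = -5*0 = 0)
80624/(l(-215, C(2, -8)) + 13711/(1/13908)) = 80624/(0 + 13711/(1/13908)) = 80624/(0 + 13711*13908) = 80624/(0 + 190692588) = 80624/190692588 = 80624*(1/190692588) = 20156/47673147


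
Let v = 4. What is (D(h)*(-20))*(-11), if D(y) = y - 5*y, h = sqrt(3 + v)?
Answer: -880*sqrt(7) ≈ -2328.3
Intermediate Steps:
h = sqrt(7) (h = sqrt(3 + 4) = sqrt(7) ≈ 2.6458)
D(y) = -4*y
(D(h)*(-20))*(-11) = (-4*sqrt(7)*(-20))*(-11) = (80*sqrt(7))*(-11) = -880*sqrt(7)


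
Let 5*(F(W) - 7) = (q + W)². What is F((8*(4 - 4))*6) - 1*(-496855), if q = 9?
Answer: 2484391/5 ≈ 4.9688e+5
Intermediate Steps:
F(W) = 7 + (9 + W)²/5
F((8*(4 - 4))*6) - 1*(-496855) = (7 + (9 + (8*(4 - 4))*6)²/5) - 1*(-496855) = (7 + (9 + (8*0)*6)²/5) + 496855 = (7 + (9 + 0*6)²/5) + 496855 = (7 + (9 + 0)²/5) + 496855 = (7 + (⅕)*9²) + 496855 = (7 + (⅕)*81) + 496855 = (7 + 81/5) + 496855 = 116/5 + 496855 = 2484391/5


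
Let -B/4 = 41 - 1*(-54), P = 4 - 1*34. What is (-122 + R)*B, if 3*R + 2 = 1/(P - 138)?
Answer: 5873375/126 ≈ 46614.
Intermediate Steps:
P = -30 (P = 4 - 34 = -30)
B = -380 (B = -4*(41 - 1*(-54)) = -4*(41 + 54) = -4*95 = -380)
R = -337/504 (R = -2/3 + 1/(3*(-30 - 138)) = -2/3 + (1/3)/(-168) = -2/3 + (1/3)*(-1/168) = -2/3 - 1/504 = -337/504 ≈ -0.66865)
(-122 + R)*B = (-122 - 337/504)*(-380) = -61825/504*(-380) = 5873375/126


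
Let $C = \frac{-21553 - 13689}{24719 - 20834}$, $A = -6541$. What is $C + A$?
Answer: $- \frac{25447027}{3885} \approx -6550.1$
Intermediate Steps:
$C = - \frac{35242}{3885} \approx -9.0713$
$C + A = - \frac{35242}{3885} - 6541 = - \frac{25447027}{3885}$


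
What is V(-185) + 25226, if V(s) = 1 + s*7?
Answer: 23932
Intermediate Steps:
V(s) = 1 + 7*s
V(-185) + 25226 = (1 + 7*(-185)) + 25226 = (1 - 1295) + 25226 = -1294 + 25226 = 23932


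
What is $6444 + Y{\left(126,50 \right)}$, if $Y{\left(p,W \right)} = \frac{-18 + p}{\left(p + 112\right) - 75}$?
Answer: $\frac{1050480}{163} \approx 6444.7$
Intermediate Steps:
$Y{\left(p,W \right)} = \frac{-18 + p}{37 + p}$ ($Y{\left(p,W \right)} = \frac{-18 + p}{\left(112 + p\right) - 75} = \frac{-18 + p}{37 + p}$)
$6444 + Y{\left(126,50 \right)} = 6444 + \frac{-18 + 126}{37 + 126} = 6444 + \frac{1}{163} \cdot 108 = 6444 + \frac{108}{163} = \frac{1050480}{163}$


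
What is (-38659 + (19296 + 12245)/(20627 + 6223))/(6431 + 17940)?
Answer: -1037962609/654361350 ≈ -1.5862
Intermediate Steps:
(-38659 + (19296 + 12245)/(20627 + 6223))/(6431 + 17940) = (-38659 + 31541/26850)/24371 = (-38659 + 31541*(1/26850))*(1/24371) = (-38659 + 31541/26850)*(1/24371) = -1037962609/26850*1/24371 = -1037962609/654361350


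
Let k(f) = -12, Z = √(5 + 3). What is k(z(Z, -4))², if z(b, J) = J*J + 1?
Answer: 144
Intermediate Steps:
Z = 2*√2 (Z = √8 = 2*√2 ≈ 2.8284)
z(b, J) = 1 + J² (z(b, J) = J² + 1 = 1 + J²)
k(z(Z, -4))² = (-12)² = 144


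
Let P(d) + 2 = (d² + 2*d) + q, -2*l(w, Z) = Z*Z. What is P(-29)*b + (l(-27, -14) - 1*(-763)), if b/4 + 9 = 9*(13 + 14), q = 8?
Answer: 739169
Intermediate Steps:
l(w, Z) = -Z²/2 (l(w, Z) = -Z*Z/2 = -Z²/2)
b = 936 (b = -36 + 4*(9*(13 + 14)) = -36 + 4*(9*27) = -36 + 4*243 = -36 + 972 = 936)
P(d) = 6 + d² + 2*d (P(d) = -2 + ((d² + 2*d) + 8) = -2 + (8 + d² + 2*d) = 6 + d² + 2*d)
P(-29)*b + (l(-27, -14) - 1*(-763)) = (6 + (-29)² + 2*(-29))*936 + (-½*(-14)² - 1*(-763)) = (6 + 841 - 58)*936 + (-½*196 + 763) = 789*936 + (-98 + 763) = 738504 + 665 = 739169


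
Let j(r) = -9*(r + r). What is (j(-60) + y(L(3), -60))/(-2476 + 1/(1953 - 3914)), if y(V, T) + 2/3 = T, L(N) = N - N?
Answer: -5996738/14566311 ≈ -0.41169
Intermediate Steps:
j(r) = -18*r
L(N) = 0
y(V, T) = -⅔ + T
(j(-60) + y(L(3), -60))/(-2476 + 1/(1953 - 3914)) = (-18*(-60) + (-⅔ - 60))/(-2476 + 1/(1953 - 3914)) = (1080 - 182/3)/(-2476 + 1/(-1961)) = 3058/(3*(-2476 - 1/1961)) = 3058/(3*(-4855437/1961)) = (3058/3)*(-1961/4855437) = -5996738/14566311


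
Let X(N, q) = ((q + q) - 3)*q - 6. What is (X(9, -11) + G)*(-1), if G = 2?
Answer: -271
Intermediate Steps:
X(N, q) = -6 + q*(-3 + 2*q) (X(N, q) = (2*q - 3)*q - 6 = (-3 + 2*q)*q - 6 = q*(-3 + 2*q) - 6 = -6 + q*(-3 + 2*q))
(X(9, -11) + G)*(-1) = ((-6 - 3*(-11) + 2*(-11)²) + 2)*(-1) = ((-6 + 33 + 2*121) + 2)*(-1) = ((-6 + 33 + 242) + 2)*(-1) = (269 + 2)*(-1) = 271*(-1) = -271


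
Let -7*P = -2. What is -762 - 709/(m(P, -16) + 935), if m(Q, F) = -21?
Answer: -697177/914 ≈ -762.78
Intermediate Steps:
P = 2/7 (P = -1/7*(-2) = 2/7 ≈ 0.28571)
-762 - 709/(m(P, -16) + 935) = -762 - 709/(-21 + 935) = -762 - 709/914 = -697177/914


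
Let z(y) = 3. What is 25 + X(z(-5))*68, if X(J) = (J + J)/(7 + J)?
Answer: 329/5 ≈ 65.800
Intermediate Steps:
X(J) = 2*J/(7 + J) (X(J) = (2*J)/(7 + J) = 2*J/(7 + J))
25 + X(z(-5))*68 = 25 + (2*3/(7 + 3))*68 = 25 + (2*3/10)*68 = 25 + (2*3*(⅒))*68 = 25 + (⅗)*68 = 25 + 204/5 = 329/5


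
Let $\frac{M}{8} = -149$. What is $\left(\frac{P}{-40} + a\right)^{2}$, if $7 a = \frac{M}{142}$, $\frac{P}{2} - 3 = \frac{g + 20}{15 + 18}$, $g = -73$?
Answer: $\frac{43310188321}{26899280100} \approx 1.6101$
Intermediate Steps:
$M = -1192$ ($M = 8 \left(-149\right) = -1192$)
$P = \frac{92}{33}$ ($P = 6 + 2 \frac{-73 + 20}{15 + 18} = 6 + 2 \left(- \frac{53}{33}\right) = 6 - \frac{106}{33} = \frac{92}{33} \approx 2.7879$)
$a = - \frac{596}{497}$ ($a = \frac{\left(-1192\right) \frac{1}{142}}{7} = \frac{1}{7} \left(- \frac{596}{71}\right) = - \frac{596}{497} \approx -1.1992$)
$\left(\frac{P}{-40} + a\right)^{2} = \left(\frac{92}{33 \left(-40\right)} - \frac{596}{497}\right)^{2} = \left(\frac{92}{33} \left(- \frac{1}{40}\right) - \frac{596}{497}\right)^{2} = \left(- \frac{23}{330} - \frac{596}{497}\right)^{2} = \left(- \frac{208111}{164010}\right)^{2} = \frac{43310188321}{26899280100}$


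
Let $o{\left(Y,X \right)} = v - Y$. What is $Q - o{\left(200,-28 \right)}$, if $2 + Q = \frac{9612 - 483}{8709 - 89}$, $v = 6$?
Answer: $\frac{1664169}{8620} \approx 193.06$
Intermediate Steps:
$Q = - \frac{8111}{8620}$ ($Q = -2 + \frac{9612 - 483}{8709 - 89} = -2 + \frac{9129}{8620} = - \frac{8111}{8620} \approx -0.94095$)
$o{\left(Y,X \right)} = 6 - Y$
$Q - o{\left(200,-28 \right)} = - \frac{8111}{8620} - \left(6 - 200\right) = - \frac{8111}{8620} - -194 = - \frac{8111}{8620} + 194 = \frac{1664169}{8620}$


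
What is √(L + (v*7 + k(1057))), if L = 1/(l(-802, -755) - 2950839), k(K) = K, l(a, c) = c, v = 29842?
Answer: 3*√203230401791411938/2951594 ≈ 458.20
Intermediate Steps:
L = -1/2951594 (L = 1/(-755 - 2950839) = 1/(-2951594) = -1/2951594 ≈ -3.3880e-7)
√(L + (v*7 + k(1057))) = √(-1/2951594 + (29842*7 + 1057)) = √(-1/2951594 + (208894 + 1057)) = √(-1/2951594 + 209951) = √(619690111893/2951594) = 3*√203230401791411938/2951594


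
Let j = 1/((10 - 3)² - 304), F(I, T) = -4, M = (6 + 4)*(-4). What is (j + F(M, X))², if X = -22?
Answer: 1042441/65025 ≈ 16.031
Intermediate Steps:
M = -40 (M = 10*(-4) = -40)
j = -1/255 (j = 1/(7² - 304) = 1/(49 - 304) = 1/(-255) = -1/255 ≈ -0.0039216)
(j + F(M, X))² = (-1/255 - 4)² = (-1021/255)² = 1042441/65025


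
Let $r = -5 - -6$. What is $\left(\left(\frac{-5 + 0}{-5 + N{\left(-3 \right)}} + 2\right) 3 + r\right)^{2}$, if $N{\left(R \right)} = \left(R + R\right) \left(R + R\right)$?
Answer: $\frac{40804}{961} \approx 42.46$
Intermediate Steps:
$r = 1$ ($r = -5 + 6 = 1$)
$N{\left(R \right)} = 4 R^{2}$ ($N{\left(R \right)} = 2 R 2 R = 4 R^{2}$)
$\left(\left(\frac{-5 + 0}{-5 + N{\left(-3 \right)}} + 2\right) 3 + r\right)^{2} = \left(\left(\frac{-5 + 0}{-5 + 4 \left(-3\right)^{2}} + 2\right) 3 + 1\right)^{2} = \left(\left(- \frac{5}{-5 + 4 \cdot 9} + 2\right) 3 + 1\right)^{2} = \left(\left(- \frac{5}{-5 + 36} + 2\right) 3 + 1\right)^{2} = \left(\left(- \frac{5}{31} + 2\right) 3 + 1\right)^{2} = \left(\frac{57}{31} \cdot 3 + 1\right)^{2} = \left(\frac{171}{31} + 1\right)^{2} = \left(\frac{202}{31}\right)^{2} = \frac{40804}{961}$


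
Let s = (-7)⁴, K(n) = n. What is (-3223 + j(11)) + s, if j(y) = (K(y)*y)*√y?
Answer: -822 + 121*√11 ≈ -420.69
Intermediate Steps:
s = 2401
j(y) = y^(5/2) (j(y) = (y*y)*√y = y²*√y = y^(5/2))
(-3223 + j(11)) + s = (-3223 + 11^(5/2)) + 2401 = (-3223 + 121*√11) + 2401 = -822 + 121*√11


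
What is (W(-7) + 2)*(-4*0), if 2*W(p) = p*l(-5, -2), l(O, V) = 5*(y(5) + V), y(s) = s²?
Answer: 0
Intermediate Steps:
l(O, V) = 125 + 5*V (l(O, V) = 5*(5² + V) = 5*(25 + V) = 125 + 5*V)
W(p) = 115*p/2 (W(p) = (p*(125 + 5*(-2)))/2 = (p*(125 - 10))/2 = (p*115)/2 = (115*p)/2 = 115*p/2)
(W(-7) + 2)*(-4*0) = ((115/2)*(-7) + 2)*(-4*0) = (-805/2 + 2)*0 = -801/2*0 = 0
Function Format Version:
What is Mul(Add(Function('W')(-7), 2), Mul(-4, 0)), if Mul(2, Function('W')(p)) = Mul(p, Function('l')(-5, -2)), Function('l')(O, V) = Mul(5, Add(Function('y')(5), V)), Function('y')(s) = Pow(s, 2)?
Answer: 0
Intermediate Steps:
Function('l')(O, V) = Add(125, Mul(5, V)) (Function('l')(O, V) = Mul(5, Add(Pow(5, 2), V)) = Mul(5, Add(25, V)) = Add(125, Mul(5, V)))
Function('W')(p) = Mul(Rational(115, 2), p) (Function('W')(p) = Mul(Rational(1, 2), Mul(p, Add(125, Mul(5, -2)))) = Mul(Rational(1, 2), Mul(p, Add(125, -10))) = Mul(Rational(1, 2), Mul(p, 115)) = Mul(Rational(1, 2), Mul(115, p)) = Mul(Rational(115, 2), p))
Mul(Add(Function('W')(-7), 2), Mul(-4, 0)) = Mul(Add(Mul(Rational(115, 2), -7), 2), Mul(-4, 0)) = Mul(Add(Rational(-805, 2), 2), 0) = Mul(Rational(-801, 2), 0) = 0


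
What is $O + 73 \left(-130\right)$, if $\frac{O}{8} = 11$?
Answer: $-9402$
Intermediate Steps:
$O = 88$ ($O = 8 \cdot 11 = 88$)
$O + 73 \left(-130\right) = 88 + 73 \left(-130\right) = 88 - 9490 = -9402$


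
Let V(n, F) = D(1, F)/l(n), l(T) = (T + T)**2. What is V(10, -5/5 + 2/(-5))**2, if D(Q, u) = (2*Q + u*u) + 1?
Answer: 961/6250000 ≈ 0.00015376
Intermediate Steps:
l(T) = 4*T**2 (l(T) = (2*T)**2 = 4*T**2)
D(Q, u) = 1 + u**2 + 2*Q (D(Q, u) = (2*Q + u**2) + 1 = (u**2 + 2*Q) + 1 = 1 + u**2 + 2*Q)
V(n, F) = (3 + F**2)/(4*n**2) (V(n, F) = (1 + F**2 + 2*1)/((4*n**2)) = (1 + F**2 + 2)*(1/(4*n**2)) = (3 + F**2)*(1/(4*n**2)) = (3 + F**2)/(4*n**2))
V(10, -5/5 + 2/(-5))**2 = ((1/4)*(3 + (-5/5 + 2/(-5))**2)/10**2)**2 = ((1/4)*(1/100)*(3 + (-5*1/5 + 2*(-1/5))**2))**2 = ((1/4)*(1/100)*(3 + (-1 - 2/5)**2))**2 = ((1/4)*(1/100)*(3 + (-7/5)**2))**2 = ((1/4)*(1/100)*(3 + 49/25))**2 = ((1/4)*(1/100)*(124/25))**2 = (31/2500)**2 = 961/6250000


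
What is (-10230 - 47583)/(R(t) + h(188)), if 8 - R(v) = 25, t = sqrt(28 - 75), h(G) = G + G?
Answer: -57813/359 ≈ -161.04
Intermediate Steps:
h(G) = 2*G
t = I*sqrt(47) (t = sqrt(-47) = I*sqrt(47) ≈ 6.8557*I)
R(v) = -17 (R(v) = 8 - 1*25 = 8 - 25 = -17)
(-10230 - 47583)/(R(t) + h(188)) = (-10230 - 47583)/(-17 + 2*188) = -57813/(-17 + 376) = -57813/359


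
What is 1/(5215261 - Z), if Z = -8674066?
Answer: 1/13889327 ≈ 7.1998e-8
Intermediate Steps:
1/(5215261 - Z) = 1/(5215261 - 1*(-8674066)) = 1/(5215261 + 8674066) = 1/13889327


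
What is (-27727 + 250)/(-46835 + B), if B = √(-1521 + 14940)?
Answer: 1286885295/2193503806 + 82431*√1491/2193503806 ≈ 0.58813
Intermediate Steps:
B = 3*√1491 (B = √13419 = 3*√1491 ≈ 115.84)
(-27727 + 250)/(-46835 + B) = (-27727 + 250)/(-46835 + 3*√1491) = -27477/(-46835 + 3*√1491)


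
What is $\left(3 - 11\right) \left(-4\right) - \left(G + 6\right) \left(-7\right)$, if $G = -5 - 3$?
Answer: $18$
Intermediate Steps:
$G = -8$ ($G = -5 - 3 = -8$)
$\left(3 - 11\right) \left(-4\right) - \left(G + 6\right) \left(-7\right) = \left(3 - 11\right) \left(-4\right) - \left(-8 + 6\right) \left(-7\right) = \left(-8\right) \left(-4\right) - \left(-2\right) \left(-7\right) = 32 - 14 = 18$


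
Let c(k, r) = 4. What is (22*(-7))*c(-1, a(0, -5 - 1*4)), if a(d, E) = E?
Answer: -616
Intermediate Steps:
(22*(-7))*c(-1, a(0, -5 - 1*4)) = (22*(-7))*4 = -154*4 = -616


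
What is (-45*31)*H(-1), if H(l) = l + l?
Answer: 2790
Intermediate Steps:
H(l) = 2*l
(-45*31)*H(-1) = (-45*31)*(2*(-1)) = -1395*(-2) = 2790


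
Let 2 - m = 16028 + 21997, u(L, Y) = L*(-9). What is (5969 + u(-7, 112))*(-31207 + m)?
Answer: -417595360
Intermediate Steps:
u(L, Y) = -9*L
m = -38023 (m = 2 - (16028 + 21997) = 2 - 1*38025 = 2 - 38025 = -38023)
(5969 + u(-7, 112))*(-31207 + m) = (5969 - 9*(-7))*(-31207 - 38023) = (5969 + 63)*(-69230) = 6032*(-69230) = -417595360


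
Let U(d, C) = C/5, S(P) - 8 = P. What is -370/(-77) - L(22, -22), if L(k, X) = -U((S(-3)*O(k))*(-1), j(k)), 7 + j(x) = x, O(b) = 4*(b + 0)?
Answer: 601/77 ≈ 7.8052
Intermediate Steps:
S(P) = 8 + P
O(b) = 4*b
j(x) = -7 + x
U(d, C) = C/5 (U(d, C) = C*(1/5) = C/5)
L(k, X) = 7/5 - k/5 (L(k, X) = -(-7 + k)/5 = -(-7/5 + k/5) = 7/5 - k/5)
-370/(-77) - L(22, -22) = -370/(-77) - (7/5 - 1/5*22) = -370*(-1/77) - (7/5 - 22/5) = 370/77 - 1*(-3) = 370/77 + 3 = 601/77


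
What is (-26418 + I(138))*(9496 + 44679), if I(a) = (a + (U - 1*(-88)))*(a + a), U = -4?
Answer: 1888215450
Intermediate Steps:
I(a) = 2*a*(84 + a) (I(a) = (a + (-4 - 1*(-88)))*(a + a) = (a + (-4 + 88))*(2*a) = (a + 84)*(2*a) = (84 + a)*(2*a) = 2*a*(84 + a))
(-26418 + I(138))*(9496 + 44679) = (-26418 + 2*138*(84 + 138))*(9496 + 44679) = (-26418 + 2*138*222)*54175 = (-26418 + 61272)*54175 = 34854*54175 = 1888215450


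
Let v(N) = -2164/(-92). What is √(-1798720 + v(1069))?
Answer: I*√951510437/23 ≈ 1341.2*I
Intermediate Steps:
v(N) = 541/23 (v(N) = -2164*(-1/92) = 541/23)
√(-1798720 + v(1069)) = √(-1798720 + 541/23) = √(-41370019/23) = I*√951510437/23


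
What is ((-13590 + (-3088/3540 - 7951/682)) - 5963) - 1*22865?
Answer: -25609795399/603570 ≈ -42431.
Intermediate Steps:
((-13590 + (-3088/3540 - 7951/682)) - 5963) - 1*22865 = ((-13590 + (-3088*1/3540 - 7951*1/682)) - 5963) - 22865 = ((-13590 + (-772/885 - 7951/682)) - 5963) - 22865 = ((-13590 - 7563139/603570) - 5963) - 22865 = (-8210079439/603570 - 5963) - 22865 = -11809167349/603570 - 22865 = -25609795399/603570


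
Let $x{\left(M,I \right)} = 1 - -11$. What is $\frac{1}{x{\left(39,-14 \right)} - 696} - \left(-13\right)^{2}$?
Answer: $- \frac{115597}{684} \approx -169.0$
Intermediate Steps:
$x{\left(M,I \right)} = 12$ ($x{\left(M,I \right)} = 1 + 11 = 12$)
$\frac{1}{x{\left(39,-14 \right)} - 696} - \left(-13\right)^{2} = \frac{1}{12 - 696} - \left(-13\right)^{2} = \frac{1}{-684} - 169 = - \frac{1}{684} - 169 = - \frac{115597}{684}$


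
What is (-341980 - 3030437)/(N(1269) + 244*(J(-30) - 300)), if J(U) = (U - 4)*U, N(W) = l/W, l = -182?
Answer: -4279597173/222937738 ≈ -19.196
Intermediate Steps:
N(W) = -182/W
J(U) = U*(-4 + U) (J(U) = (-4 + U)*U = U*(-4 + U))
(-341980 - 3030437)/(N(1269) + 244*(J(-30) - 300)) = (-341980 - 3030437)/(-182/1269 + 244*(-30*(-4 - 30) - 300)) = -3372417/(-182*1/1269 + 244*(-30*(-34) - 300)) = -3372417/(-182/1269 + 244*(1020 - 300)) = -3372417/(-182/1269 + 244*720) = -3372417/(-182/1269 + 175680) = -3372417/222937738/1269 = -3372417*1269/222937738 = -4279597173/222937738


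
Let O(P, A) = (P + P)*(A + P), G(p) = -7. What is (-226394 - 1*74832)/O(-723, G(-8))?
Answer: -150613/527790 ≈ -0.28537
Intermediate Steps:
O(P, A) = 2*P*(A + P) (O(P, A) = (2*P)*(A + P) = 2*P*(A + P))
(-226394 - 1*74832)/O(-723, G(-8)) = (-226394 - 1*74832)/((2*(-723)*(-7 - 723))) = (-226394 - 74832)/((2*(-723)*(-730))) = -301226/1055580 = -301226*1/1055580 = -150613/527790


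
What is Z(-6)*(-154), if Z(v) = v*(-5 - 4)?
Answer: -8316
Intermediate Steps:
Z(v) = -9*v (Z(v) = v*(-9) = -9*v)
Z(-6)*(-154) = -9*(-6)*(-154) = 54*(-154) = -8316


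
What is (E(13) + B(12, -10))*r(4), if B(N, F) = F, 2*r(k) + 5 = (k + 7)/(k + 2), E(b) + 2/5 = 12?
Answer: -38/15 ≈ -2.5333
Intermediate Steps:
E(b) = 58/5 (E(b) = -2/5 + 12 = 58/5)
r(k) = -5/2 + (7 + k)/(2*(2 + k)) (r(k) = -5/2 + ((k + 7)/(k + 2))/2 = -5/2 + ((7 + k)/(2 + k))/2 = -5/2 + (7 + k)/(2*(2 + k)))
(E(13) + B(12, -10))*r(4) = (58/5 - 10)*((-3 - 4*4)/(2*(2 + 4))) = 8*((1/2)*(-3 - 16)/6)/5 = 8*((1/2)*(1/6)*(-19))/5 = (8/5)*(-19/12) = -38/15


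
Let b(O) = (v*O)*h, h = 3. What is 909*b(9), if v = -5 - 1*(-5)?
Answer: 0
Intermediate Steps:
v = 0 (v = -5 + 5 = 0)
b(O) = 0 (b(O) = (0*O)*3 = 0*3 = 0)
909*b(9) = 909*0 = 0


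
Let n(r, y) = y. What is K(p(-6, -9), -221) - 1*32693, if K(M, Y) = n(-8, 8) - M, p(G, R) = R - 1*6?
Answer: -32670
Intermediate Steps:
p(G, R) = -6 + R (p(G, R) = R - 6 = -6 + R)
K(M, Y) = 8 - M
K(p(-6, -9), -221) - 1*32693 = (8 - (-6 - 9)) - 1*32693 = (8 - 1*(-15)) - 32693 = (8 + 15) - 32693 = 23 - 32693 = -32670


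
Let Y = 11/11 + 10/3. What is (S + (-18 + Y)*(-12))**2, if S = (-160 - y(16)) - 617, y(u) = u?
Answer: 395641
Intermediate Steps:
Y = 13/3 (Y = 11*(1/11) + 10*(1/3) = 1 + 10/3 = 13/3 ≈ 4.3333)
S = -793 (S = (-160 - 1*16) - 617 = (-160 - 16) - 617 = -176 - 617 = -793)
(S + (-18 + Y)*(-12))**2 = (-793 + (-18 + 13/3)*(-12))**2 = (-793 - 41/3*(-12))**2 = (-793 + 164)**2 = (-629)**2 = 395641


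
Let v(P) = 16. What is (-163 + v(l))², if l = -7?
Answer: 21609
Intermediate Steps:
(-163 + v(l))² = (-163 + 16)² = (-147)² = 21609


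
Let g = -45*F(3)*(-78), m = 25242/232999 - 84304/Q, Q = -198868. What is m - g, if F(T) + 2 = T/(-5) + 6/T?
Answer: 24402093405436/11584011283 ≈ 2106.5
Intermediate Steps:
F(T) = -2 + 6/T - T/5 (F(T) = -2 + (T/(-5) + 6/T) = -2 + (T*(-1/5) + 6/T) = -2 + (-T/5 + 6/T) = -2 + (6/T - T/5) = -2 + 6/T - T/5)
m = 6165643438/11584011283 (m = 25242/232999 - 84304/(-198868) = 25242*(1/232999) - 84304*(-1/198868) = 25242/232999 + 21076/49717 = 6165643438/11584011283 ≈ 0.53225)
g = -2106 (g = -45*(-2 + 6/3 - 1/5*3)*(-78) = -45*(-2 + 6*(1/3) - 3/5)*(-78) = -45*(-2 + 2 - 3/5)*(-78) = -45*(-3/5)*(-78) = 27*(-78) = -2106)
m - g = 6165643438/11584011283 - 1*(-2106) = 6165643438/11584011283 + 2106 = 24402093405436/11584011283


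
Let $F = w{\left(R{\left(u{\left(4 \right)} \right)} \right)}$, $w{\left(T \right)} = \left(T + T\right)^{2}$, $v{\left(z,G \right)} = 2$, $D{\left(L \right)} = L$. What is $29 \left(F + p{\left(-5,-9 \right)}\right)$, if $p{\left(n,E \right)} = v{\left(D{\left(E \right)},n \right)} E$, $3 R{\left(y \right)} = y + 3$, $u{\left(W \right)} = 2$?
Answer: $- \frac{1798}{9} \approx -199.78$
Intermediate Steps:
$R{\left(y \right)} = 1 + \frac{y}{3}$ ($R{\left(y \right)} = \frac{y + 3}{3} = \frac{3 + y}{3} = 1 + \frac{y}{3}$)
$w{\left(T \right)} = 4 T^{2}$ ($w{\left(T \right)} = \left(2 T\right)^{2} = 4 T^{2}$)
$p{\left(n,E \right)} = 2 E$
$F = \frac{100}{9}$ ($F = 4 \left(1 + \frac{1}{3} \cdot 2\right)^{2} = 4 \left(1 + \frac{2}{3}\right)^{2} = 4 \left(\frac{5}{3}\right)^{2} = 4 \cdot \frac{25}{9} = \frac{100}{9} \approx 11.111$)
$29 \left(F + p{\left(-5,-9 \right)}\right) = 29 \left(\frac{100}{9} + 2 \left(-9\right)\right) = 29 \left(\frac{100}{9} - 18\right) = 29 \left(- \frac{62}{9}\right) = - \frac{1798}{9}$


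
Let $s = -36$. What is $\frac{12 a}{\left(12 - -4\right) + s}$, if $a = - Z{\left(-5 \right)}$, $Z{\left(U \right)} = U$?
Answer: $-3$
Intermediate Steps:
$a = 5$ ($a = \left(-1\right) \left(-5\right) = 5$)
$\frac{12 a}{\left(12 - -4\right) + s} = \frac{12 \cdot 5}{\left(12 - -4\right) - 36} = \frac{60}{\left(12 + 4\right) - 36} = \frac{60}{16 - 36} = \frac{60}{-20} = 60 \left(- \frac{1}{20}\right) = -3$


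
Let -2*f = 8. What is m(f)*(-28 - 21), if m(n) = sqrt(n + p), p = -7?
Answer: -49*I*sqrt(11) ≈ -162.51*I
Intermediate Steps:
f = -4 (f = -1/2*8 = -4)
m(n) = sqrt(-7 + n) (m(n) = sqrt(n - 7) = sqrt(-7 + n))
m(f)*(-28 - 21) = sqrt(-7 - 4)*(-28 - 21) = sqrt(-11)*(-49) = (I*sqrt(11))*(-49) = -49*I*sqrt(11)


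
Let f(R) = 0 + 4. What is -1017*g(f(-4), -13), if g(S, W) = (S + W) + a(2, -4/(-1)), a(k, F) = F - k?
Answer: 7119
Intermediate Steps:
f(R) = 4
g(S, W) = 2 + S + W (g(S, W) = (S + W) + (-4/(-1) - 1*2) = (S + W) + (-4*(-1) - 2) = (S + W) + (4 - 2) = (S + W) + 2 = 2 + S + W)
-1017*g(f(-4), -13) = -1017*(2 + 4 - 13) = -1017*(-7) = 7119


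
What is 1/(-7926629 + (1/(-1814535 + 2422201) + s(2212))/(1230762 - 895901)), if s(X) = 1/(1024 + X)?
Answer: -329236536681268/2609735879517302380121 ≈ -1.2616e-7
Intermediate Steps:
1/(-7926629 + (1/(-1814535 + 2422201) + s(2212))/(1230762 - 895901)) = 1/(-7926629 + (1/(-1814535 + 2422201) + 1/(1024 + 2212))/(1230762 - 895901)) = 1/(-7926629 + (1/607666 + 1/3236)/334861) = 1/(-7926629 + (1/607666 + 1/3236)*(1/334861)) = 1/(-7926629 + (305451/983203588)*(1/334861)) = 1/(-7926629 + 305451/329236536681268) = 1/(-2609735879517302380121/329236536681268) = -329236536681268/2609735879517302380121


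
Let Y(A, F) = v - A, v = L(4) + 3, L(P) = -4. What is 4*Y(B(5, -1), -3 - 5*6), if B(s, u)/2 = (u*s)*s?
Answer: 196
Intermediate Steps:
v = -1 (v = -4 + 3 = -1)
B(s, u) = 2*u*s² (B(s, u) = 2*((u*s)*s) = 2*((s*u)*s) = 2*(u*s²) = 2*u*s²)
Y(A, F) = -1 - A
4*Y(B(5, -1), -3 - 5*6) = 4*(-1 - 2*(-1)*5²) = 4*(-1 - 2*(-1)*25) = 4*(-1 - 1*(-50)) = 4*(-1 + 50) = 4*49 = 196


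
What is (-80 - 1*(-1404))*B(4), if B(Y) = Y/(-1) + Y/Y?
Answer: -3972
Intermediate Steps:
B(Y) = 1 - Y (B(Y) = Y*(-1) + 1 = -Y + 1 = 1 - Y)
(-80 - 1*(-1404))*B(4) = (-80 - 1*(-1404))*(1 - 1*4) = (-80 + 1404)*(1 - 4) = 1324*(-3) = -3972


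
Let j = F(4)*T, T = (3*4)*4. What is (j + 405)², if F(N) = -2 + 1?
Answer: 127449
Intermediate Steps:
T = 48 (T = 12*4 = 48)
F(N) = -1
j = -48 (j = -1*48 = -48)
(j + 405)² = (-48 + 405)² = 357² = 127449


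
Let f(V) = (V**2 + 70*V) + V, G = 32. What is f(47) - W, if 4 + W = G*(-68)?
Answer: 7726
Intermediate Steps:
f(V) = V**2 + 71*V
W = -2180 (W = -4 + 32*(-68) = -4 - 2176 = -2180)
f(47) - W = 47*(71 + 47) - 1*(-2180) = 47*118 + 2180 = 5546 + 2180 = 7726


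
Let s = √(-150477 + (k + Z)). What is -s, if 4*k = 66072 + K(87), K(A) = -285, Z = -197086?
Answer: -I*√1324465/2 ≈ -575.43*I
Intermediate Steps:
k = 65787/4 (k = (66072 - 285)/4 = (¼)*65787 = 65787/4 ≈ 16447.)
s = I*√1324465/2 (s = √(-150477 + (65787/4 - 197086)) = √(-150477 - 722557/4) = √(-1324465/4) = I*√1324465/2 ≈ 575.43*I)
-s = -I*√1324465/2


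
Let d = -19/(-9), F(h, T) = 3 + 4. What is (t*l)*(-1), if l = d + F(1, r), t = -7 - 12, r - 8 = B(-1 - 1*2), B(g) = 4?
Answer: 1558/9 ≈ 173.11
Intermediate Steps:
r = 12 (r = 8 + 4 = 12)
F(h, T) = 7
d = 19/9 (d = -19*(-⅑) = 19/9 ≈ 2.1111)
t = -19
l = 82/9 (l = 19/9 + 7 = 82/9 ≈ 9.1111)
(t*l)*(-1) = -19*82/9*(-1) = -1558/9*(-1) = 1558/9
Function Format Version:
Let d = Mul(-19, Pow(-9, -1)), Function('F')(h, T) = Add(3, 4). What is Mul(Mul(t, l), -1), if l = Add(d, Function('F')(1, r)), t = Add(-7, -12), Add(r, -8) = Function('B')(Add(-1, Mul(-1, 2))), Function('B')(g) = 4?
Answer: Rational(1558, 9) ≈ 173.11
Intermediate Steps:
r = 12 (r = Add(8, 4) = 12)
Function('F')(h, T) = 7
d = Rational(19, 9) (d = Mul(-19, Rational(-1, 9)) = Rational(19, 9) ≈ 2.1111)
t = -19
l = Rational(82, 9) (l = Add(Rational(19, 9), 7) = Rational(82, 9) ≈ 9.1111)
Mul(Mul(t, l), -1) = Mul(Mul(-19, Rational(82, 9)), -1) = Mul(Rational(-1558, 9), -1) = Rational(1558, 9)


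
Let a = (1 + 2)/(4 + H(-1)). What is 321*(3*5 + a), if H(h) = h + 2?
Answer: 25038/5 ≈ 5007.6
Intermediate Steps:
H(h) = 2 + h
a = ⅗ (a = (1 + 2)/(4 + (2 - 1)) = 3/(4 + 1) = 3/5 = 3*(⅕) = ⅗ ≈ 0.60000)
321*(3*5 + a) = 321*(3*5 + ⅗) = 321*(15 + ⅗) = 321*(78/5) = 25038/5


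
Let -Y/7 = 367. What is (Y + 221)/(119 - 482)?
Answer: 2348/363 ≈ 6.4683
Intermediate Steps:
Y = -2569 (Y = -7*367 = -2569)
(Y + 221)/(119 - 482) = (-2569 + 221)/(119 - 482) = -2348/(-363) = -2348*(-1/363) = 2348/363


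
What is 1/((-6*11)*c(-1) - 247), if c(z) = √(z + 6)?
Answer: -247/39229 + 66*√5/39229 ≈ -0.0025343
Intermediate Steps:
c(z) = √(6 + z)
1/((-6*11)*c(-1) - 247) = 1/((-6*11)*√(6 - 1) - 247) = 1/(-66*√5 - 247) = 1/(-247 - 66*√5)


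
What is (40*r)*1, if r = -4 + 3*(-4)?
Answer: -640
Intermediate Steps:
r = -16 (r = -4 - 12 = -16)
(40*r)*1 = (40*(-16))*1 = -640*1 = -640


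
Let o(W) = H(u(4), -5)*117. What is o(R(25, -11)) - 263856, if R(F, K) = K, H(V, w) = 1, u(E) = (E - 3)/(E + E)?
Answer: -263739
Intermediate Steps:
u(E) = (-3 + E)/(2*E) (u(E) = (-3 + E)/((2*E)) = (-3 + E)*(1/(2*E)) = (-3 + E)/(2*E))
o(W) = 117 (o(W) = 1*117 = 117)
o(R(25, -11)) - 263856 = 117 - 263856 = -263739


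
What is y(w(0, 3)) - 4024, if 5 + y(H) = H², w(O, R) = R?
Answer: -4020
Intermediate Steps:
y(H) = -5 + H²
y(w(0, 3)) - 4024 = (-5 + 3²) - 4024 = (-5 + 9) - 4024 = 4 - 4024 = -4020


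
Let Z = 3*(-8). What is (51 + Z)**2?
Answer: 729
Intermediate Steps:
Z = -24
(51 + Z)**2 = (51 - 24)**2 = 27**2 = 729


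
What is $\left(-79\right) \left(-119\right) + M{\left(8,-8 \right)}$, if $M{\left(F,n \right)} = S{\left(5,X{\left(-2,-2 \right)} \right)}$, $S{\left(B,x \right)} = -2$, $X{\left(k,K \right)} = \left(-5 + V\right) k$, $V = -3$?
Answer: $9399$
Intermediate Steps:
$X{\left(k,K \right)} = - 8 k$ ($X{\left(k,K \right)} = \left(-5 - 3\right) k = - 8 k$)
$M{\left(F,n \right)} = -2$
$\left(-79\right) \left(-119\right) + M{\left(8,-8 \right)} = \left(-79\right) \left(-119\right) - 2 = 9401 - 2 = 9399$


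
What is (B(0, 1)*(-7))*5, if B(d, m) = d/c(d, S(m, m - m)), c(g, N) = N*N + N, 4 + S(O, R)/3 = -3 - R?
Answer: 0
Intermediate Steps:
S(O, R) = -21 - 3*R (S(O, R) = -12 + 3*(-3 - R) = -12 + (-9 - 3*R) = -21 - 3*R)
c(g, N) = N + N**2 (c(g, N) = N**2 + N = N + N**2)
B(d, m) = d/420 (B(d, m) = d/(((-21 - 3*(m - m))*(1 + (-21 - 3*(m - m))))) = d/(((-21 - 3*0)*(1 + (-21 - 3*0)))) = d/(((-21 + 0)*(1 + (-21 + 0)))) = d/((-21*(1 - 21))) = d/((-21*(-20))) = d/420)
(B(0, 1)*(-7))*5 = (((1/420)*0)*(-7))*5 = (0*(-7))*5 = 0*5 = 0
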